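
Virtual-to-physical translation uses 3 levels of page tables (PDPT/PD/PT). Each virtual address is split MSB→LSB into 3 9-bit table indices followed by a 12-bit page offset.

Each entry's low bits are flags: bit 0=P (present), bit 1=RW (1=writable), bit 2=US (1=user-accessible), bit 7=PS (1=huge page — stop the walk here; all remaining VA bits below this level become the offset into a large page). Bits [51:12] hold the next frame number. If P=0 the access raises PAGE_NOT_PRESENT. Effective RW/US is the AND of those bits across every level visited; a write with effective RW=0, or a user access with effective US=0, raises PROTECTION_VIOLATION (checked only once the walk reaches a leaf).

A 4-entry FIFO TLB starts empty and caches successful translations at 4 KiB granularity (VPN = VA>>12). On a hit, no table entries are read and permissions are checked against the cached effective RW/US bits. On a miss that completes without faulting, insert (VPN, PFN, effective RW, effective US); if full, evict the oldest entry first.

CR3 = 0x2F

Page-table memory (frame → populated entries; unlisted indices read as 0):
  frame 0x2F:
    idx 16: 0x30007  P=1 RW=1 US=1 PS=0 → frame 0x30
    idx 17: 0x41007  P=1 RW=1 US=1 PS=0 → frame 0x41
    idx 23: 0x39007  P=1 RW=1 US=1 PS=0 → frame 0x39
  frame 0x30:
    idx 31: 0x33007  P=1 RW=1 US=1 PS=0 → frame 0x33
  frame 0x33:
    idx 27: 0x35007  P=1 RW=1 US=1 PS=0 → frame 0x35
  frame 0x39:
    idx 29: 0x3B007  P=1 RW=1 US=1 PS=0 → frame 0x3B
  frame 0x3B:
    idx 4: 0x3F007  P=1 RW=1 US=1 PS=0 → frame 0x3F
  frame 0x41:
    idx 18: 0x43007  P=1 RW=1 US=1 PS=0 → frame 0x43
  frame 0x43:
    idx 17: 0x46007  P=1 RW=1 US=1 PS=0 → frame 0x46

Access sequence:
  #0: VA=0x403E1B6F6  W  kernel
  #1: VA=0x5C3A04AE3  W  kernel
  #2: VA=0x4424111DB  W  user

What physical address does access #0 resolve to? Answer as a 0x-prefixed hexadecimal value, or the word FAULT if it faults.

Trace:
#0 VA=0x403E1B6F6 (w,kernel):
  L0: frame=0x2F idx=16 entry=0x30007 [P=1 RW=1 US=1 PS=0]
  L1: frame=0x30 idx=31 entry=0x33007 [P=1 RW=1 US=1 PS=0]
  L2: frame=0x33 idx=27 entry=0x35007 [P=1 RW=1 US=1 PS=0]
  ✓ 0x356F6  — 3 lookups
#1 VA=0x5C3A04AE3 (w,kernel):
  L0: frame=0x2F idx=23 entry=0x39007 [P=1 RW=1 US=1 PS=0]
  L1: frame=0x39 idx=29 entry=0x3B007 [P=1 RW=1 US=1 PS=0]
  L2: frame=0x3B idx=4 entry=0x3F007 [P=1 RW=1 US=1 PS=0]
  ✓ 0x3FAE3  — 3 lookups
#2 VA=0x4424111DB (w,user):
  L0: frame=0x2F idx=17 entry=0x41007 [P=1 RW=1 US=1 PS=0]
  L1: frame=0x41 idx=18 entry=0x43007 [P=1 RW=1 US=1 PS=0]
  L2: frame=0x43 idx=17 entry=0x46007 [P=1 RW=1 US=1 PS=0]
  ✓ 0x461DB  — 3 lookups

Access #0 PA: 0x356F6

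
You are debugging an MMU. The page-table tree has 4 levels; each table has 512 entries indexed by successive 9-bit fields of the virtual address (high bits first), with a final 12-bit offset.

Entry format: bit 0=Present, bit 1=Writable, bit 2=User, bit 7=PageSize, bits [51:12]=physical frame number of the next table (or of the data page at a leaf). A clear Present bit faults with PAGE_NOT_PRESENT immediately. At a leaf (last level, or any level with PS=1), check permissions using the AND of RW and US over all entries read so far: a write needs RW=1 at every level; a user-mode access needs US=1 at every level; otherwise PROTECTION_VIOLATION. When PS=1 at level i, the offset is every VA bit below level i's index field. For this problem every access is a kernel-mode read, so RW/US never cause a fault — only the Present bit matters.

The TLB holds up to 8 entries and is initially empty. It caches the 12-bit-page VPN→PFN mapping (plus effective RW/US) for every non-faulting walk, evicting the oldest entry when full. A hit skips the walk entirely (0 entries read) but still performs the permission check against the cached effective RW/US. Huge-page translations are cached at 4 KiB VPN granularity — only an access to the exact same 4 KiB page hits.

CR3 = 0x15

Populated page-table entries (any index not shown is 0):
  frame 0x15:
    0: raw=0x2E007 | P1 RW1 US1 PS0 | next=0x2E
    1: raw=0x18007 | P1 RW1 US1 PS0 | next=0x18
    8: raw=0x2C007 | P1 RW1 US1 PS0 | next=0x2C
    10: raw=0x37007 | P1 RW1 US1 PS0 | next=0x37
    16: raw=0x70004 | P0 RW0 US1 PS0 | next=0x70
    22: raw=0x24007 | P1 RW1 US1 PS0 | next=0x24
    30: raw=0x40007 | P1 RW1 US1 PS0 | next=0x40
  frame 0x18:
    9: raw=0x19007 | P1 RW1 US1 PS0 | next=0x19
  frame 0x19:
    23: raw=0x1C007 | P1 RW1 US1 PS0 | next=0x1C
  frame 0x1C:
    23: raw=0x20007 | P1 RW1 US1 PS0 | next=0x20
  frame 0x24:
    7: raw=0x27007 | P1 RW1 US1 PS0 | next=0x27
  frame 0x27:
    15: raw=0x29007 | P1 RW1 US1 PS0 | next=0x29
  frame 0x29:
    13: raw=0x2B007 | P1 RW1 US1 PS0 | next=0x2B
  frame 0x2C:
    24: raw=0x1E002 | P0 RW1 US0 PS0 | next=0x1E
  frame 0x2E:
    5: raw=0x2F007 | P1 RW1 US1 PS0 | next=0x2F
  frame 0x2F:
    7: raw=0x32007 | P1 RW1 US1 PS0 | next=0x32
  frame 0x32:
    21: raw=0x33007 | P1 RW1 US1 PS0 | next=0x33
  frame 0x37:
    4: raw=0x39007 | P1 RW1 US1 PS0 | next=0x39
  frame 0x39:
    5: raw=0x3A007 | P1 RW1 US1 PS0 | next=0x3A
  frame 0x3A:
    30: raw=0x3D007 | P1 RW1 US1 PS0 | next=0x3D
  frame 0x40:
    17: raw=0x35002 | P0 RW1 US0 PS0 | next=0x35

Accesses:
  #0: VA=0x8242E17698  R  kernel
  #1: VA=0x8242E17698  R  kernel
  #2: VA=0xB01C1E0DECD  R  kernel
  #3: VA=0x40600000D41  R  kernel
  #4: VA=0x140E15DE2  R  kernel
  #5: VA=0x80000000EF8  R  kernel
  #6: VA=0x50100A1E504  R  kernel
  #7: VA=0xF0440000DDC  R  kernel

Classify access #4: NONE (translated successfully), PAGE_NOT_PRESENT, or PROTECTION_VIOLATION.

Walk each access:
#0 VA=0x8242E17698 (r,kernel):
  L0 @0x15[1] → 0x18007  P=1,RW=1,US=1,PS=0
  L1 @0x18[9] → 0x19007  P=1,RW=1,US=1,PS=0
  L2 @0x19[23] → 0x1C007  P=1,RW=1,US=1,PS=0
  L3 @0x1C[23] → 0x20007  P=1,RW=1,US=1,PS=0
  ⇒ phys 0x20698  [4 reads]
#1 VA=0x8242E17698 (r,kernel):
  TLB hit vpn=0x8242E17 → PA=0x20698
#2 VA=0xB01C1E0DECD (r,kernel):
  L0 @0x15[22] → 0x24007  P=1,RW=1,US=1,PS=0
  L1 @0x24[7] → 0x27007  P=1,RW=1,US=1,PS=0
  L2 @0x27[15] → 0x29007  P=1,RW=1,US=1,PS=0
  L3 @0x29[13] → 0x2B007  P=1,RW=1,US=1,PS=0
  ⇒ phys 0x2BECD  [4 reads]
#3 VA=0x40600000D41 (r,kernel):
  L0 @0x15[8] → 0x2C007  P=1,RW=1,US=1,PS=0
  L1 @0x2C[24] → 0x1E002  P=0,RW=1,US=0,PS=0
  ✗ PAGE_NOT_PRESENT  [2 reads]
#4 VA=0x140E15DE2 (r,kernel):
  L0 @0x15[0] → 0x2E007  P=1,RW=1,US=1,PS=0
  L1 @0x2E[5] → 0x2F007  P=1,RW=1,US=1,PS=0
  L2 @0x2F[7] → 0x32007  P=1,RW=1,US=1,PS=0
  L3 @0x32[21] → 0x33007  P=1,RW=1,US=1,PS=0
  ⇒ phys 0x33DE2  [4 reads]
#5 VA=0x80000000EF8 (r,kernel):
  L0 @0x15[16] → 0x70004  P=0,RW=0,US=1,PS=0
  ✗ PAGE_NOT_PRESENT  [1 reads]
#6 VA=0x50100A1E504 (r,kernel):
  L0 @0x15[10] → 0x37007  P=1,RW=1,US=1,PS=0
  L1 @0x37[4] → 0x39007  P=1,RW=1,US=1,PS=0
  L2 @0x39[5] → 0x3A007  P=1,RW=1,US=1,PS=0
  L3 @0x3A[30] → 0x3D007  P=1,RW=1,US=1,PS=0
  ⇒ phys 0x3D504  [4 reads]
#7 VA=0xF0440000DDC (r,kernel):
  L0 @0x15[30] → 0x40007  P=1,RW=1,US=1,PS=0
  L1 @0x40[17] → 0x35002  P=0,RW=1,US=0,PS=0
  ✗ PAGE_NOT_PRESENT  [2 reads]

Access #4 fault: NONE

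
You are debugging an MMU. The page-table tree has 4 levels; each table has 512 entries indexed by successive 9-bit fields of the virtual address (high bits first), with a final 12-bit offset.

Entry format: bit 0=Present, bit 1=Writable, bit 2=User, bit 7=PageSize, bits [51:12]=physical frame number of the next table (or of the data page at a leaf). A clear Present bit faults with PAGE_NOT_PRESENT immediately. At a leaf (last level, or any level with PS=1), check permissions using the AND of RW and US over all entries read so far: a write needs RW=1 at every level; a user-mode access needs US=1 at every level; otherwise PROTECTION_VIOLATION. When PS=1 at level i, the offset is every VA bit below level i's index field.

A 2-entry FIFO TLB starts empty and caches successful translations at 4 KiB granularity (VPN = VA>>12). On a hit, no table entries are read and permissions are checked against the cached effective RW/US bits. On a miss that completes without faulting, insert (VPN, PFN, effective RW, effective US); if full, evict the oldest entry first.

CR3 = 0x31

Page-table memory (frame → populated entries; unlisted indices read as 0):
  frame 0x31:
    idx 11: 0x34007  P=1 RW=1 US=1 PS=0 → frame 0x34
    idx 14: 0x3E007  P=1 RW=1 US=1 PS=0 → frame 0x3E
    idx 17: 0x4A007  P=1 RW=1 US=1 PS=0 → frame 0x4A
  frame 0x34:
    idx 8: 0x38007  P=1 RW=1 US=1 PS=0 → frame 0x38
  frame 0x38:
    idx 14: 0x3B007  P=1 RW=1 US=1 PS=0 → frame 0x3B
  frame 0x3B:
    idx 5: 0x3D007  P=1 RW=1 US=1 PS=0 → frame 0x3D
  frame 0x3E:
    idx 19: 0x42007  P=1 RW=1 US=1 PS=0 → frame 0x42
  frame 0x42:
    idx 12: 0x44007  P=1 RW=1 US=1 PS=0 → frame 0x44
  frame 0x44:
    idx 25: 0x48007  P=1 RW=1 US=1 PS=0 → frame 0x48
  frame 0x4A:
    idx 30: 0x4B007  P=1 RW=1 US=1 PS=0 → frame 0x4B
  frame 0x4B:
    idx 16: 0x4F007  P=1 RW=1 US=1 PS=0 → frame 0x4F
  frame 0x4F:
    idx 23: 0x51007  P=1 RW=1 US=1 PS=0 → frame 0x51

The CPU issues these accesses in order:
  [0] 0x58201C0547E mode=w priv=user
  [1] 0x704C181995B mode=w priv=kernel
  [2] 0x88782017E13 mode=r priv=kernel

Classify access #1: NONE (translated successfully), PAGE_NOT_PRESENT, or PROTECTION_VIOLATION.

Walk each access:
#0 VA=0x58201C0547E (w,user):
  [0] read 0x31 idx=11: raw=0x34007 flags P=1 W=1 U=1 S=0
  [1] read 0x34 idx=8: raw=0x38007 flags P=1 W=1 U=1 S=0
  [2] read 0x38 idx=14: raw=0x3B007 flags P=1 W=1 U=1 S=0
  [3] read 0x3B idx=5: raw=0x3D007 flags P=1 W=1 U=1 S=0
  → PA=0x3D47E  (4 entries read)
#1 VA=0x704C181995B (w,kernel):
  [0] read 0x31 idx=14: raw=0x3E007 flags P=1 W=1 U=1 S=0
  [1] read 0x3E idx=19: raw=0x42007 flags P=1 W=1 U=1 S=0
  [2] read 0x42 idx=12: raw=0x44007 flags P=1 W=1 U=1 S=0
  [3] read 0x44 idx=25: raw=0x48007 flags P=1 W=1 U=1 S=0
  → PA=0x4895B  (4 entries read)
#2 VA=0x88782017E13 (r,kernel):
  [0] read 0x31 idx=17: raw=0x4A007 flags P=1 W=1 U=1 S=0
  [1] read 0x4A idx=30: raw=0x4B007 flags P=1 W=1 U=1 S=0
  [2] read 0x4B idx=16: raw=0x4F007 flags P=1 W=1 U=1 S=0
  [3] read 0x4F idx=23: raw=0x51007 flags P=1 W=1 U=1 S=0
  → PA=0x51E13  (4 entries read)

Access #1 fault: NONE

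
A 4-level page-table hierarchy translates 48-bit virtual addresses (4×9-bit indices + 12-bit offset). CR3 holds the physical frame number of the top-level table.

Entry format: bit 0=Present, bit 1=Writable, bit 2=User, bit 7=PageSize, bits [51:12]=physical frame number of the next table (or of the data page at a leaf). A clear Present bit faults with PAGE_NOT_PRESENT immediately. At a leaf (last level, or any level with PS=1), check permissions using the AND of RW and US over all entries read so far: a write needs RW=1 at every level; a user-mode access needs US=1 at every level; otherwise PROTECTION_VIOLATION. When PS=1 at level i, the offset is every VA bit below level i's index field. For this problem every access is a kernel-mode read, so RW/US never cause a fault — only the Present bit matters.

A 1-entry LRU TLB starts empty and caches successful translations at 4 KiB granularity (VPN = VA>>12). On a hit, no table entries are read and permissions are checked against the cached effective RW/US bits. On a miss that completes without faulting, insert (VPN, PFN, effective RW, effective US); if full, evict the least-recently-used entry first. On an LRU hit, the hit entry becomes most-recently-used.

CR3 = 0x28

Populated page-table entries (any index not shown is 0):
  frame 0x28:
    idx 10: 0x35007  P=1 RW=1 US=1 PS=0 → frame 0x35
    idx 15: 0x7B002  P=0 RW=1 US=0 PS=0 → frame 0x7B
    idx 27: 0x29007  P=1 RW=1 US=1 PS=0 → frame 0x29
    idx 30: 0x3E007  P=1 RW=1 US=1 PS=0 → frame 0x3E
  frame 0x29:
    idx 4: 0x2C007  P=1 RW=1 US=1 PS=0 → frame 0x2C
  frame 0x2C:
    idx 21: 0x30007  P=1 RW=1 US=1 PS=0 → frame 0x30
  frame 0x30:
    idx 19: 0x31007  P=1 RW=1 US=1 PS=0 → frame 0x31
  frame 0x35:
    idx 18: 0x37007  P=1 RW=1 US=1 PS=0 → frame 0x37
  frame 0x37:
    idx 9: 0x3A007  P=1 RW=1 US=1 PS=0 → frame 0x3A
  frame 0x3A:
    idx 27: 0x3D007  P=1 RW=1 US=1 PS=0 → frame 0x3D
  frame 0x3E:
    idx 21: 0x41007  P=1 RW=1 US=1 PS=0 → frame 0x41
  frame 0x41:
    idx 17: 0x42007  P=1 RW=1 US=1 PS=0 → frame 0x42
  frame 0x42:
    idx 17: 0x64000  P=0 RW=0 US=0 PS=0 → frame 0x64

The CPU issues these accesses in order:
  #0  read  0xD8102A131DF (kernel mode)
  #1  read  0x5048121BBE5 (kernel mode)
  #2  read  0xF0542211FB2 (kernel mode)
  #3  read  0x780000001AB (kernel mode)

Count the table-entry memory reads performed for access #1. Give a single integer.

Per-access translation:
#0 VA=0xD8102A131DF (r,kernel):
  lvl0: tbl 0x28, slot 27 ⇒ 0x29007 (P1/RW1/US1/PS0)
  lvl1: tbl 0x29, slot 4 ⇒ 0x2C007 (P1/RW1/US1/PS0)
  lvl2: tbl 0x2C, slot 21 ⇒ 0x30007 (P1/RW1/US1/PS0)
  lvl3: tbl 0x30, slot 19 ⇒ 0x31007 (P1/RW1/US1/PS0)
  ⇒ phys 0x311DF  [4 reads]
#1 VA=0x5048121BBE5 (r,kernel):
  lvl0: tbl 0x28, slot 10 ⇒ 0x35007 (P1/RW1/US1/PS0)
  lvl1: tbl 0x35, slot 18 ⇒ 0x37007 (P1/RW1/US1/PS0)
  lvl2: tbl 0x37, slot 9 ⇒ 0x3A007 (P1/RW1/US1/PS0)
  lvl3: tbl 0x3A, slot 27 ⇒ 0x3D007 (P1/RW1/US1/PS0)
  ⇒ phys 0x3DBE5  [4 reads]
#2 VA=0xF0542211FB2 (r,kernel):
  lvl0: tbl 0x28, slot 30 ⇒ 0x3E007 (P1/RW1/US1/PS0)
  lvl1: tbl 0x3E, slot 21 ⇒ 0x41007 (P1/RW1/US1/PS0)
  lvl2: tbl 0x41, slot 17 ⇒ 0x42007 (P1/RW1/US1/PS0)
  lvl3: tbl 0x42, slot 17 ⇒ 0x64000 (P0/RW0/US0/PS0)
  ⇒ fault: PAGE_NOT_PRESENT  — 4 lookups
#3 VA=0x780000001AB (r,kernel):
  lvl0: tbl 0x28, slot 15 ⇒ 0x7B002 (P0/RW1/US0/PS0)
  ⇒ fault: PAGE_NOT_PRESENT  — 1 lookups

Entries read for #1: 4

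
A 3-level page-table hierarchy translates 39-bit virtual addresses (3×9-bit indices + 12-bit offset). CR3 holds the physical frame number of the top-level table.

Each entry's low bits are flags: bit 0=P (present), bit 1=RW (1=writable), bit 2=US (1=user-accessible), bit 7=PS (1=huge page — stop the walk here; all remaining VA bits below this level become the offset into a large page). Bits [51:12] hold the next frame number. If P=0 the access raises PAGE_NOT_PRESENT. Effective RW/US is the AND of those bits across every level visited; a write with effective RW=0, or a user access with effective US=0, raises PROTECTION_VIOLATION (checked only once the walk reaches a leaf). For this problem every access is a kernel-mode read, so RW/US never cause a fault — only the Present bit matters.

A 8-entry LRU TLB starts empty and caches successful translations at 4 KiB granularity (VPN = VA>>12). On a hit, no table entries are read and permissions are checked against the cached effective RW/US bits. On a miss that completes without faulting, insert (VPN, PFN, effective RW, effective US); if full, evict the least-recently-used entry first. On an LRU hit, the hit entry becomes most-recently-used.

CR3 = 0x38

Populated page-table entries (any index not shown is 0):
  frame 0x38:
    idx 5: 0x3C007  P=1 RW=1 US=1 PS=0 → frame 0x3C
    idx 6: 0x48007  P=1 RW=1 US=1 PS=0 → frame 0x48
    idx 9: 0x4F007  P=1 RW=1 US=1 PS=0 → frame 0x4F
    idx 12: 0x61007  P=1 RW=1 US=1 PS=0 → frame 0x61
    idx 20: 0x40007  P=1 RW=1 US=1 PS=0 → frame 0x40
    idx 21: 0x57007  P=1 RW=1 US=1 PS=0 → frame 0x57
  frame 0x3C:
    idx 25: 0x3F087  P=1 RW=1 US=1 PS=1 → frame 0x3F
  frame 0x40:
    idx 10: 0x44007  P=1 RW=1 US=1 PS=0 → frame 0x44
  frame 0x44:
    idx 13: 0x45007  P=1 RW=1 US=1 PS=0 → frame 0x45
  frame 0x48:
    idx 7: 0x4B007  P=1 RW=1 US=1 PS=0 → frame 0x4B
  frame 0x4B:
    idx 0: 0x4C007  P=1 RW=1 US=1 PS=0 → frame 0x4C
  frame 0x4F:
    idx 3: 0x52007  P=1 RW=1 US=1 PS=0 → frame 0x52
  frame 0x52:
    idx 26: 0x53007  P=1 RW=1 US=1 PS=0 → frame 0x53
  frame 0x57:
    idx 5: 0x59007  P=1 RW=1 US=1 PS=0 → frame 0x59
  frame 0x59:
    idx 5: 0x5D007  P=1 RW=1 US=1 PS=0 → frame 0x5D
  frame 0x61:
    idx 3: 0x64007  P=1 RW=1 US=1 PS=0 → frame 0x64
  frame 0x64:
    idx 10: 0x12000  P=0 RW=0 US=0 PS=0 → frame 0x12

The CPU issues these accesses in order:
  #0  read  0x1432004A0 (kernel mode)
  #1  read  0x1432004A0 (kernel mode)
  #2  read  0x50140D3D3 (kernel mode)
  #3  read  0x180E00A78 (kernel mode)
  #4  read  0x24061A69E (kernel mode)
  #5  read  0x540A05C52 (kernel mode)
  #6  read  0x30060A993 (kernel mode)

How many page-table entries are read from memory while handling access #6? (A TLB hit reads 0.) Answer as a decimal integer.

Trace:
#0 VA=0x1432004A0 (r,kernel):
  L0: frame=0x38 idx=5 entry=0x3C007 [P=1 RW=1 US=1 PS=0]
  L1: frame=0x3C idx=25 entry=0x3F087 [P=1 RW=1 US=1 PS=1]
  → PA=0x3F4A0 (huge @L1)  (2 entries read)
#1 VA=0x1432004A0 (r,kernel):
  TLB hit vpn=0x143200 → PA=0x3F4A0
#2 VA=0x50140D3D3 (r,kernel):
  L0: frame=0x38 idx=20 entry=0x40007 [P=1 RW=1 US=1 PS=0]
  L1: frame=0x40 idx=10 entry=0x44007 [P=1 RW=1 US=1 PS=0]
  L2: frame=0x44 idx=13 entry=0x45007 [P=1 RW=1 US=1 PS=0]
  → PA=0x453D3  (3 entries read)
#3 VA=0x180E00A78 (r,kernel):
  L0: frame=0x38 idx=6 entry=0x48007 [P=1 RW=1 US=1 PS=0]
  L1: frame=0x48 idx=7 entry=0x4B007 [P=1 RW=1 US=1 PS=0]
  L2: frame=0x4B idx=0 entry=0x4C007 [P=1 RW=1 US=1 PS=0]
  → PA=0x4CA78  (3 entries read)
#4 VA=0x24061A69E (r,kernel):
  L0: frame=0x38 idx=9 entry=0x4F007 [P=1 RW=1 US=1 PS=0]
  L1: frame=0x4F idx=3 entry=0x52007 [P=1 RW=1 US=1 PS=0]
  L2: frame=0x52 idx=26 entry=0x53007 [P=1 RW=1 US=1 PS=0]
  → PA=0x5369E  (3 entries read)
#5 VA=0x540A05C52 (r,kernel):
  L0: frame=0x38 idx=21 entry=0x57007 [P=1 RW=1 US=1 PS=0]
  L1: frame=0x57 idx=5 entry=0x59007 [P=1 RW=1 US=1 PS=0]
  L2: frame=0x59 idx=5 entry=0x5D007 [P=1 RW=1 US=1 PS=0]
  → PA=0x5DC52  (3 entries read)
#6 VA=0x30060A993 (r,kernel):
  L0: frame=0x38 idx=12 entry=0x61007 [P=1 RW=1 US=1 PS=0]
  L1: frame=0x61 idx=3 entry=0x64007 [P=1 RW=1 US=1 PS=0]
  L2: frame=0x64 idx=10 entry=0x12000 [P=0 RW=0 US=0 PS=0]
  ⇒ fault: PAGE_NOT_PRESENT  — 3 lookups

Entries read for #6: 3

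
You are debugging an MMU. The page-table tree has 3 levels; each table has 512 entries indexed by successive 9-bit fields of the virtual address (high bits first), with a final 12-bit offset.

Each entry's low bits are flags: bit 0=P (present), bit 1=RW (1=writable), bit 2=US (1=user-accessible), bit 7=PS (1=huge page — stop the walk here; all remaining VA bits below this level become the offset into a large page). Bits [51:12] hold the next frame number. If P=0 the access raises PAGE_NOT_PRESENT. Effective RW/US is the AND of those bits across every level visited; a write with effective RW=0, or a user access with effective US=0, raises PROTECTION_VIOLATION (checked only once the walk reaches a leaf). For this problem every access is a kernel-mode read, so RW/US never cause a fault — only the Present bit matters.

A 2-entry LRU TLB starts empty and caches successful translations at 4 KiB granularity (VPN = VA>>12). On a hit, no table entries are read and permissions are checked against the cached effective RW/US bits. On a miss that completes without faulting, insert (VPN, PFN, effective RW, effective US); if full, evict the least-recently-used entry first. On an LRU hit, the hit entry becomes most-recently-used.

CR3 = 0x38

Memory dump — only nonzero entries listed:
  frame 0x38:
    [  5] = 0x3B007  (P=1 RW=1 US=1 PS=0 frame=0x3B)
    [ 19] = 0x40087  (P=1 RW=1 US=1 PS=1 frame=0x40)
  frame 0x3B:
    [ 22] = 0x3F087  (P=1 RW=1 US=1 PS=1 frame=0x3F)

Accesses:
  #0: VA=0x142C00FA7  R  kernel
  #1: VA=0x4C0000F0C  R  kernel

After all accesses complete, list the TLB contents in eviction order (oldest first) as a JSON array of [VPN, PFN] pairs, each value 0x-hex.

Trace:
#0 VA=0x142C00FA7 (r,kernel):
  L0 @0x38[5] → 0x3B007  P=1,RW=1,US=1,PS=0
  L1 @0x3B[22] → 0x3F087  P=1,RW=1,US=1,PS=1
  ⇒ phys 0x3FFA7 (huge @L1)  [2 reads]
#1 VA=0x4C0000F0C (r,kernel):
  L0 @0x38[19] → 0x40087  P=1,RW=1,US=1,PS=1
  ⇒ phys 0x40F0C (huge @L0)  [1 reads]

TLB: [["0x142C00", "0x3F"], ["0x4C0000", "0x40"]]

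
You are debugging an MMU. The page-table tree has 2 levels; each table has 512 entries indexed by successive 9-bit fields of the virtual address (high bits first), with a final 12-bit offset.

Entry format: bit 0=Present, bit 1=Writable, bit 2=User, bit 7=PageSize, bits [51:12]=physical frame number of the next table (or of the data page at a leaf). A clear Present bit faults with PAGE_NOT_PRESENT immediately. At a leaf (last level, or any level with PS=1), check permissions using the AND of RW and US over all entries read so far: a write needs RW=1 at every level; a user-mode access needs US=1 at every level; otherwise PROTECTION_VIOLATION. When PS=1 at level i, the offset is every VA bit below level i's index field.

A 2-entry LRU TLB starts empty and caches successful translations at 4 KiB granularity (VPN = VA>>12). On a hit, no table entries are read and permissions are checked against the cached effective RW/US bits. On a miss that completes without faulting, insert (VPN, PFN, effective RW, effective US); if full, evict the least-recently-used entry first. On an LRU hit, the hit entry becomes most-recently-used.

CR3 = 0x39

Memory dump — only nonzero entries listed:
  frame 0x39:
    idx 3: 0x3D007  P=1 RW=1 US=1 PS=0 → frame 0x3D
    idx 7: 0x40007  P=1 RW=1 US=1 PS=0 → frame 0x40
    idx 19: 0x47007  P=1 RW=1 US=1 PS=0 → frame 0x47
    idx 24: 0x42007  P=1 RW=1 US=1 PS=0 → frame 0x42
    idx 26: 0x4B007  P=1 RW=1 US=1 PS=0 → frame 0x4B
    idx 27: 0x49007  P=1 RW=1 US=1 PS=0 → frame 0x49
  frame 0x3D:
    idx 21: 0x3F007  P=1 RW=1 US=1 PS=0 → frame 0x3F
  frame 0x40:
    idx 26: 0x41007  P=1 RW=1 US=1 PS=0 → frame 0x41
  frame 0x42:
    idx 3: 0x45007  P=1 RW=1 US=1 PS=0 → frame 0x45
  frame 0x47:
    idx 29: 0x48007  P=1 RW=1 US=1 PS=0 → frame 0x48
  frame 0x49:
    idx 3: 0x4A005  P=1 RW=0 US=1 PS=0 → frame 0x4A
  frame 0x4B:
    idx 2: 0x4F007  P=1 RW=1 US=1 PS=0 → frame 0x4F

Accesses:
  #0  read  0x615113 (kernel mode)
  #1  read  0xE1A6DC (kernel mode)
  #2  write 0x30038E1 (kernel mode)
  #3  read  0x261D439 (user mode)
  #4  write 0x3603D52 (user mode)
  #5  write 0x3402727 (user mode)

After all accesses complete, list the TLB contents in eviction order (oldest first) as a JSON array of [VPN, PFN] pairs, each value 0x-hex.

Per-access translation:
#0 VA=0x615113 (r,kernel):
  lvl0: tbl 0x39, slot 3 ⇒ 0x3D007 (P1/RW1/US1/PS0)
  lvl1: tbl 0x3D, slot 21 ⇒ 0x3F007 (P1/RW1/US1/PS0)
  ✓ 0x3F113  — 2 lookups
#1 VA=0xE1A6DC (r,kernel):
  lvl0: tbl 0x39, slot 7 ⇒ 0x40007 (P1/RW1/US1/PS0)
  lvl1: tbl 0x40, slot 26 ⇒ 0x41007 (P1/RW1/US1/PS0)
  ✓ 0x416DC  — 2 lookups
#2 VA=0x30038E1 (w,kernel):
  lvl0: tbl 0x39, slot 24 ⇒ 0x42007 (P1/RW1/US1/PS0)
  lvl1: tbl 0x42, slot 3 ⇒ 0x45007 (P1/RW1/US1/PS0)
  ✓ 0x458E1  — 2 lookups
#3 VA=0x261D439 (r,user):
  lvl0: tbl 0x39, slot 19 ⇒ 0x47007 (P1/RW1/US1/PS0)
  lvl1: tbl 0x47, slot 29 ⇒ 0x48007 (P1/RW1/US1/PS0)
  ✓ 0x48439  — 2 lookups
#4 VA=0x3603D52 (w,user):
  lvl0: tbl 0x39, slot 27 ⇒ 0x49007 (P1/RW1/US1/PS0)
  lvl1: tbl 0x49, slot 3 ⇒ 0x4A005 (P1/RW0/US1/PS0)
  → PROTECTION_VIOLATION  (2 entries read)
#5 VA=0x3402727 (w,user):
  lvl0: tbl 0x39, slot 26 ⇒ 0x4B007 (P1/RW1/US1/PS0)
  lvl1: tbl 0x4B, slot 2 ⇒ 0x4F007 (P1/RW1/US1/PS0)
  ✓ 0x4F727  — 2 lookups

TLB: [["0x261D", "0x48"], ["0x3402", "0x4F"]]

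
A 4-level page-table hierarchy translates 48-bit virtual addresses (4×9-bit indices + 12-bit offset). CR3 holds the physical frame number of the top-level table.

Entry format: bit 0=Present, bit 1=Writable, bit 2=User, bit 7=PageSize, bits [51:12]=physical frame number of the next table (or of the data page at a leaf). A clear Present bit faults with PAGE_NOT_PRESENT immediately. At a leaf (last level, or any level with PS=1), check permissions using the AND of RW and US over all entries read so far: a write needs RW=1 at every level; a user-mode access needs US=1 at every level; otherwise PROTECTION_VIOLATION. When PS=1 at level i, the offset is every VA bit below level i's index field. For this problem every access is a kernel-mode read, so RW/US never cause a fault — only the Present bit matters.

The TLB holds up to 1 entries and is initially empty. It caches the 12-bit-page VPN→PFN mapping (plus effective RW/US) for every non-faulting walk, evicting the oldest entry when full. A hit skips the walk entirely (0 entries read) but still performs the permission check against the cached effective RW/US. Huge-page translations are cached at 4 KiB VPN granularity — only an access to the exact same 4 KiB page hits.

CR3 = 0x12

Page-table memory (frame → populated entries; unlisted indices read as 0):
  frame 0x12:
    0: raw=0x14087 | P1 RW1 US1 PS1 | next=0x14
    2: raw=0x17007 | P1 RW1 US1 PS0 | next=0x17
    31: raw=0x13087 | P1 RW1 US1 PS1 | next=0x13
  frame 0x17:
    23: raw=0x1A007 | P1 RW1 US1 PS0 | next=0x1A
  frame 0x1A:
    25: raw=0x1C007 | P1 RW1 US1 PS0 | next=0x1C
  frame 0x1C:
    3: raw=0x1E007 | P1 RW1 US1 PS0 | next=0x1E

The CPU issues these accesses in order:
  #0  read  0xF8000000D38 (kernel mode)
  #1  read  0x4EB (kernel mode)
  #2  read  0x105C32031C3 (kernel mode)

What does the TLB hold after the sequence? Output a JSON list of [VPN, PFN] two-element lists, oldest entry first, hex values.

Per-access translation:
#0 VA=0xF8000000D38 (r,kernel):
  L0: frame=0x12 idx=31 entry=0x13087 [P=1 RW=1 US=1 PS=1]
  ⇒ phys 0x13D38 (huge @L0)  [1 reads]
#1 VA=0x4EB (r,kernel):
  L0: frame=0x12 idx=0 entry=0x14087 [P=1 RW=1 US=1 PS=1]
  ⇒ phys 0x144EB (huge @L0)  [1 reads]
#2 VA=0x105C32031C3 (r,kernel):
  L0: frame=0x12 idx=2 entry=0x17007 [P=1 RW=1 US=1 PS=0]
  L1: frame=0x17 idx=23 entry=0x1A007 [P=1 RW=1 US=1 PS=0]
  L2: frame=0x1A idx=25 entry=0x1C007 [P=1 RW=1 US=1 PS=0]
  L3: frame=0x1C idx=3 entry=0x1E007 [P=1 RW=1 US=1 PS=0]
  ⇒ phys 0x1E1C3  [4 reads]

TLB: [["0x105C3203", "0x1E"]]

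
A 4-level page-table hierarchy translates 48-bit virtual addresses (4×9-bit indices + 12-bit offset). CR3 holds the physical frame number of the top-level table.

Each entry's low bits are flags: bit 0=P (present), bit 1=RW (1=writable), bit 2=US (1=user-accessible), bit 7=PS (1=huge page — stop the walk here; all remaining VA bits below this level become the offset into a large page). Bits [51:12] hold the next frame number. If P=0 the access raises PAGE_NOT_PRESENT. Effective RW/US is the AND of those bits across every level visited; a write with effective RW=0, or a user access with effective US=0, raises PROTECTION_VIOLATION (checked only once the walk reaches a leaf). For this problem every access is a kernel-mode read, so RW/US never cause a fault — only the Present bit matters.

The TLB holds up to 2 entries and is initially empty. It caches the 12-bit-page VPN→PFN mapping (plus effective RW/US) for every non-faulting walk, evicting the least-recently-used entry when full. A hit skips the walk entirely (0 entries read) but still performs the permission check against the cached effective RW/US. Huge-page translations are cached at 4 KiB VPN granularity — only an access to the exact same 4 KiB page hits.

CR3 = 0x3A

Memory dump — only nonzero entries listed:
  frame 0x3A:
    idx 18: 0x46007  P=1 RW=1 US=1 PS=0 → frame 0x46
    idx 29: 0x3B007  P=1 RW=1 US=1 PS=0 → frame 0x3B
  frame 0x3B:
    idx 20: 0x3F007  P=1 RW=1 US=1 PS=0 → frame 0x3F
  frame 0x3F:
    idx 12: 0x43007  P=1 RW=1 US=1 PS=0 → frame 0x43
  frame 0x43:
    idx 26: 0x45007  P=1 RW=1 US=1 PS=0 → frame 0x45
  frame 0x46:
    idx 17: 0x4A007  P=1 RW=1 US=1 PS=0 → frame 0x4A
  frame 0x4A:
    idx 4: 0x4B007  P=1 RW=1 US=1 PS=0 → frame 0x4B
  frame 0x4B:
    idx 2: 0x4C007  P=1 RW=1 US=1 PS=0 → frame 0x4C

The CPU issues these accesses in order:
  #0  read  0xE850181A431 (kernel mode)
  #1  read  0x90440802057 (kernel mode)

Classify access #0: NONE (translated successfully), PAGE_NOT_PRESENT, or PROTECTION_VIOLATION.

Walk each access:
#0 VA=0xE850181A431 (r,kernel):
  L0: frame=0x3A idx=29 entry=0x3B007 [P=1 RW=1 US=1 PS=0]
  L1: frame=0x3B idx=20 entry=0x3F007 [P=1 RW=1 US=1 PS=0]
  L2: frame=0x3F idx=12 entry=0x43007 [P=1 RW=1 US=1 PS=0]
  L3: frame=0x43 idx=26 entry=0x45007 [P=1 RW=1 US=1 PS=0]
  ✓ 0x45431  — 4 lookups
#1 VA=0x90440802057 (r,kernel):
  L0: frame=0x3A idx=18 entry=0x46007 [P=1 RW=1 US=1 PS=0]
  L1: frame=0x46 idx=17 entry=0x4A007 [P=1 RW=1 US=1 PS=0]
  L2: frame=0x4A idx=4 entry=0x4B007 [P=1 RW=1 US=1 PS=0]
  L3: frame=0x4B idx=2 entry=0x4C007 [P=1 RW=1 US=1 PS=0]
  ✓ 0x4C057  — 4 lookups

Access #0 fault: NONE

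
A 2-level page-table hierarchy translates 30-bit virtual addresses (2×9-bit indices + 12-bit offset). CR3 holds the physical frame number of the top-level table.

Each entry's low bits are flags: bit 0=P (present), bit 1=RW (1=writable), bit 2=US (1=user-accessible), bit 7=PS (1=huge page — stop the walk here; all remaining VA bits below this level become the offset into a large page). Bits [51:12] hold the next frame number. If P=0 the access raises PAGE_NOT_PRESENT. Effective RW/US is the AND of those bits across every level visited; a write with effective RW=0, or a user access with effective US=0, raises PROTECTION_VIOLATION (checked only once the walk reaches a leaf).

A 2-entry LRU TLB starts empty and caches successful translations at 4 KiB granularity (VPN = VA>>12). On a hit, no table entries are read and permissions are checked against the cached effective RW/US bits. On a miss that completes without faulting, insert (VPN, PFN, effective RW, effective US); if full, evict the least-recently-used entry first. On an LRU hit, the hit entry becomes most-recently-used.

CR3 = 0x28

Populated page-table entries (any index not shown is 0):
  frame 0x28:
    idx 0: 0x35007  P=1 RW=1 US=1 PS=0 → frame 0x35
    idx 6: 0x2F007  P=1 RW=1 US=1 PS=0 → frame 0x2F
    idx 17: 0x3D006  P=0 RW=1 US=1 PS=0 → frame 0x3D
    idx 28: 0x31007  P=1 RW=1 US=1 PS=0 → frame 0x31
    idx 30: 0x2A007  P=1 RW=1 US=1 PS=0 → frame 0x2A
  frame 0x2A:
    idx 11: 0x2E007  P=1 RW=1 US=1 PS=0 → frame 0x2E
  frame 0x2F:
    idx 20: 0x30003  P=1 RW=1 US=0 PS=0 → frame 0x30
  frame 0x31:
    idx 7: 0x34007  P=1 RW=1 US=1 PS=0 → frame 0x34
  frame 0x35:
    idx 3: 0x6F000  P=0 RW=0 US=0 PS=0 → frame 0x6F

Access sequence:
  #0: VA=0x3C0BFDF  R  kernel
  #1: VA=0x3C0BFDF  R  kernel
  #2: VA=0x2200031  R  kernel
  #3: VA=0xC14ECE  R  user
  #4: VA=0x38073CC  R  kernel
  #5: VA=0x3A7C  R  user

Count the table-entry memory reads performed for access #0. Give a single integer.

Trace:
#0 VA=0x3C0BFDF (r,kernel):
  lvl0: tbl 0x28, slot 30 ⇒ 0x2A007 (P1/RW1/US1/PS0)
  lvl1: tbl 0x2A, slot 11 ⇒ 0x2E007 (P1/RW1/US1/PS0)
  → PA=0x2EFDF  (2 entries read)
#1 VA=0x3C0BFDF (r,kernel):
  TLB hit vpn=0x3C0B → PA=0x2EFDF
#2 VA=0x2200031 (r,kernel):
  lvl0: tbl 0x28, slot 17 ⇒ 0x3D006 (P0/RW1/US1/PS0)
  ✗ PAGE_NOT_PRESENT  [1 reads]
#3 VA=0xC14ECE (r,user):
  lvl0: tbl 0x28, slot 6 ⇒ 0x2F007 (P1/RW1/US1/PS0)
  lvl1: tbl 0x2F, slot 20 ⇒ 0x30003 (P1/RW1/US0/PS0)
  ✗ PROTECTION_VIOLATION  [2 reads]
#4 VA=0x38073CC (r,kernel):
  lvl0: tbl 0x28, slot 28 ⇒ 0x31007 (P1/RW1/US1/PS0)
  lvl1: tbl 0x31, slot 7 ⇒ 0x34007 (P1/RW1/US1/PS0)
  → PA=0x343CC  (2 entries read)
#5 VA=0x3A7C (r,user):
  lvl0: tbl 0x28, slot 0 ⇒ 0x35007 (P1/RW1/US1/PS0)
  lvl1: tbl 0x35, slot 3 ⇒ 0x6F000 (P0/RW0/US0/PS0)
  ✗ PAGE_NOT_PRESENT  [2 reads]

Entries read for #0: 2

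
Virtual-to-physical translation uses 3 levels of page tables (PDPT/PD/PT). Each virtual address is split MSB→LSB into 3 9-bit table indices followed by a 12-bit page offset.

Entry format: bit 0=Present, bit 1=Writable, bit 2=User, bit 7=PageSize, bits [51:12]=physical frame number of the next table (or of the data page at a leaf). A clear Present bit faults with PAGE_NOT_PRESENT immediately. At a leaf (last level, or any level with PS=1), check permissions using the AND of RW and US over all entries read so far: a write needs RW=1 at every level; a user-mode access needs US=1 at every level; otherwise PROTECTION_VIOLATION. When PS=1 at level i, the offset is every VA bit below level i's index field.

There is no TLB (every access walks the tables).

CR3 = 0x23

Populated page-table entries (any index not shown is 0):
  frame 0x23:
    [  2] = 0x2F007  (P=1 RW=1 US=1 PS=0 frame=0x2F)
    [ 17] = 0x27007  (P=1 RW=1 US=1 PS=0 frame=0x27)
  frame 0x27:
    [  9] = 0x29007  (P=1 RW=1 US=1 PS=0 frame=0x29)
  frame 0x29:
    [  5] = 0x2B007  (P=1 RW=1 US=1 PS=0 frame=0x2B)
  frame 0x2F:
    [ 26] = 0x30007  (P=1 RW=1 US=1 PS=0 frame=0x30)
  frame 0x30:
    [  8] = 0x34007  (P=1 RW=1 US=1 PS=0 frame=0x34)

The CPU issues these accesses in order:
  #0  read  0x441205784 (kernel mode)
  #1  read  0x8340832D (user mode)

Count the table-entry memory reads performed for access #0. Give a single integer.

Trace:
#0 VA=0x441205784 (r,kernel):
  [0] read 0x23 idx=17: raw=0x27007 flags P=1 W=1 U=1 S=0
  [1] read 0x27 idx=9: raw=0x29007 flags P=1 W=1 U=1 S=0
  [2] read 0x29 idx=5: raw=0x2B007 flags P=1 W=1 U=1 S=0
  → PA=0x2B784  (3 entries read)
#1 VA=0x8340832D (r,user):
  [0] read 0x23 idx=2: raw=0x2F007 flags P=1 W=1 U=1 S=0
  [1] read 0x2F idx=26: raw=0x30007 flags P=1 W=1 U=1 S=0
  [2] read 0x30 idx=8: raw=0x34007 flags P=1 W=1 U=1 S=0
  → PA=0x3432D  (3 entries read)

Entries read for #0: 3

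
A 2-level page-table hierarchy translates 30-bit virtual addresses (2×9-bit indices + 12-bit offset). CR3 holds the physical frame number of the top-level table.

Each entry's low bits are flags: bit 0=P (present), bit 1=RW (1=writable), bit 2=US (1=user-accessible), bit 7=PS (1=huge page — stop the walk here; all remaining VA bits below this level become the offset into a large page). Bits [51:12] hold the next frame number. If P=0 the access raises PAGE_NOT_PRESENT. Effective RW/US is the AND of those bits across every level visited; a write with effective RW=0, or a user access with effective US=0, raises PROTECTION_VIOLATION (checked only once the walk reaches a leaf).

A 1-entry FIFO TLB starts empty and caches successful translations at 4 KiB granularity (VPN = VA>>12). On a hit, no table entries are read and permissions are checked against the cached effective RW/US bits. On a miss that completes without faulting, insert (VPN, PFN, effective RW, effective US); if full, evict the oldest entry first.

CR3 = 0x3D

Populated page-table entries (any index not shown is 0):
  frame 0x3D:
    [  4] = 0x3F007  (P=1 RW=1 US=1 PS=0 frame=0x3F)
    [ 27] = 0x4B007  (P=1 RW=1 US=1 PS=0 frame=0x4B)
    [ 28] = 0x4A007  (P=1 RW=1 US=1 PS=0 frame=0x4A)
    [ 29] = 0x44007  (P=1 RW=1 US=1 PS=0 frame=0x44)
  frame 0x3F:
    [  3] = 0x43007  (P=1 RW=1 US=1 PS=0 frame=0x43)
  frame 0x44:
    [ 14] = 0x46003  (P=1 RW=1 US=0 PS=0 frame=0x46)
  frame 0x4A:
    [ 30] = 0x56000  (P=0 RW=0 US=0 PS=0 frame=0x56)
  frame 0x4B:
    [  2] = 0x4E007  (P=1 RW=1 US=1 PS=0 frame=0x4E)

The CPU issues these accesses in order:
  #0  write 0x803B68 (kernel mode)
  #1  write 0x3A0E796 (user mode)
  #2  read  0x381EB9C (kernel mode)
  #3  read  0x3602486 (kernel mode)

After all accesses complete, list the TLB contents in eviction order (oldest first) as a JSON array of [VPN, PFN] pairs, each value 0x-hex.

Per-access translation:
#0 VA=0x803B68 (w,kernel):
  L0 @0x3D[4] → 0x3F007  P=1,RW=1,US=1,PS=0
  L1 @0x3F[3] → 0x43007  P=1,RW=1,US=1,PS=0
  ✓ 0x43B68  — 2 lookups
#1 VA=0x3A0E796 (w,user):
  L0 @0x3D[29] → 0x44007  P=1,RW=1,US=1,PS=0
  L1 @0x44[14] → 0x46003  P=1,RW=1,US=0,PS=0
  ✗ PROTECTION_VIOLATION  [2 reads]
#2 VA=0x381EB9C (r,kernel):
  L0 @0x3D[28] → 0x4A007  P=1,RW=1,US=1,PS=0
  L1 @0x4A[30] → 0x56000  P=0,RW=0,US=0,PS=0
  ✗ PAGE_NOT_PRESENT  [2 reads]
#3 VA=0x3602486 (r,kernel):
  L0 @0x3D[27] → 0x4B007  P=1,RW=1,US=1,PS=0
  L1 @0x4B[2] → 0x4E007  P=1,RW=1,US=1,PS=0
  ✓ 0x4E486  — 2 lookups

TLB: [["0x3602", "0x4E"]]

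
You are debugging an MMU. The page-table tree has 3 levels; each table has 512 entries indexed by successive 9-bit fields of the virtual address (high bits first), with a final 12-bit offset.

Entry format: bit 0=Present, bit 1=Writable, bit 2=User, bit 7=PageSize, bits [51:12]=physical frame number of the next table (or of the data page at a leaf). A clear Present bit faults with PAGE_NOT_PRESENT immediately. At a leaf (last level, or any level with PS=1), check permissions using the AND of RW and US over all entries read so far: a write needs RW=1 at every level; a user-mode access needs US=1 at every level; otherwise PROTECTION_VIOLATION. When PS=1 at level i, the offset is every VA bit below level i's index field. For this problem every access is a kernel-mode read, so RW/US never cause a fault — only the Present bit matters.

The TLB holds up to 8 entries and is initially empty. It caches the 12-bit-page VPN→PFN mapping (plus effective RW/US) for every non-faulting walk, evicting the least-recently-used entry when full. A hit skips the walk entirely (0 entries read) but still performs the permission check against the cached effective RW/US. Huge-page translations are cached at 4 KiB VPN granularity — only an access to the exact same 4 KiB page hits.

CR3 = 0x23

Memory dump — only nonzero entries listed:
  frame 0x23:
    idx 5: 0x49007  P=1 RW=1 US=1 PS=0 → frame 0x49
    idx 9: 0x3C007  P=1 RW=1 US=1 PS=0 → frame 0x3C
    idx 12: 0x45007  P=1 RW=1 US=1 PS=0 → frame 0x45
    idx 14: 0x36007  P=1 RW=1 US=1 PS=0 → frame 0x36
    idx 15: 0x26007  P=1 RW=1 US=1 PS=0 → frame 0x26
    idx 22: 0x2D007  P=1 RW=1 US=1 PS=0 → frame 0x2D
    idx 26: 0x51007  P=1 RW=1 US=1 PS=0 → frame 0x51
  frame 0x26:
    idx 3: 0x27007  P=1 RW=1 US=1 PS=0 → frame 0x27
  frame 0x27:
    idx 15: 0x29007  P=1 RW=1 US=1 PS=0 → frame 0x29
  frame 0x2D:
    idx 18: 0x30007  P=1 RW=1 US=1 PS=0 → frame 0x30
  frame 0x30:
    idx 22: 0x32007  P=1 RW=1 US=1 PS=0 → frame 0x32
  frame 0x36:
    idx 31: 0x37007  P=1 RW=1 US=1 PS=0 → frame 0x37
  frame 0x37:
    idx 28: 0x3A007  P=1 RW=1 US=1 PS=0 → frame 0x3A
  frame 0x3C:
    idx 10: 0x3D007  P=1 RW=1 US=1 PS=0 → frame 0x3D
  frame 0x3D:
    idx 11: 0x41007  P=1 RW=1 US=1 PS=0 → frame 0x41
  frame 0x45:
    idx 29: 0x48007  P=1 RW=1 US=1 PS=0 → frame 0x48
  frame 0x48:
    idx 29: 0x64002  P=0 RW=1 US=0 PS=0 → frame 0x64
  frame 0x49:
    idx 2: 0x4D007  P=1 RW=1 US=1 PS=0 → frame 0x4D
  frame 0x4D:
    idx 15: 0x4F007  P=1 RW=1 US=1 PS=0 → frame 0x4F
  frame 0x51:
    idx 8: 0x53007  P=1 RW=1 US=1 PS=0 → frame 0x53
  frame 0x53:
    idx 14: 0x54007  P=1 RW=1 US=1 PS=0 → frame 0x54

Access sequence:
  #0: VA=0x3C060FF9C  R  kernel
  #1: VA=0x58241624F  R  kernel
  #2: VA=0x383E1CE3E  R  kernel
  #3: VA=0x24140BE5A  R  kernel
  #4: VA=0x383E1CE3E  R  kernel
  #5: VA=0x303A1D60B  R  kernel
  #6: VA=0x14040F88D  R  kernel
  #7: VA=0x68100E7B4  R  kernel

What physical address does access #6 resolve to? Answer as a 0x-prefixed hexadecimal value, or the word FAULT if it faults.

Trace:
#0 VA=0x3C060FF9C (r,kernel):
  L0 @0x23[15] → 0x26007  P=1,RW=1,US=1,PS=0
  L1 @0x26[3] → 0x27007  P=1,RW=1,US=1,PS=0
  L2 @0x27[15] → 0x29007  P=1,RW=1,US=1,PS=0
  ✓ 0x29F9C  — 3 lookups
#1 VA=0x58241624F (r,kernel):
  L0 @0x23[22] → 0x2D007  P=1,RW=1,US=1,PS=0
  L1 @0x2D[18] → 0x30007  P=1,RW=1,US=1,PS=0
  L2 @0x30[22] → 0x32007  P=1,RW=1,US=1,PS=0
  ✓ 0x3224F  — 3 lookups
#2 VA=0x383E1CE3E (r,kernel):
  L0 @0x23[14] → 0x36007  P=1,RW=1,US=1,PS=0
  L1 @0x36[31] → 0x37007  P=1,RW=1,US=1,PS=0
  L2 @0x37[28] → 0x3A007  P=1,RW=1,US=1,PS=0
  ✓ 0x3AE3E  — 3 lookups
#3 VA=0x24140BE5A (r,kernel):
  L0 @0x23[9] → 0x3C007  P=1,RW=1,US=1,PS=0
  L1 @0x3C[10] → 0x3D007  P=1,RW=1,US=1,PS=0
  L2 @0x3D[11] → 0x41007  P=1,RW=1,US=1,PS=0
  ✓ 0x41E5A  — 3 lookups
#4 VA=0x383E1CE3E (r,kernel):
  TLB hit vpn=0x383E1C → PA=0x3AE3E
#5 VA=0x303A1D60B (r,kernel):
  L0 @0x23[12] → 0x45007  P=1,RW=1,US=1,PS=0
  L1 @0x45[29] → 0x48007  P=1,RW=1,US=1,PS=0
  L2 @0x48[29] → 0x64002  P=0,RW=1,US=0,PS=0
  ✗ PAGE_NOT_PRESENT  [3 reads]
#6 VA=0x14040F88D (r,kernel):
  L0 @0x23[5] → 0x49007  P=1,RW=1,US=1,PS=0
  L1 @0x49[2] → 0x4D007  P=1,RW=1,US=1,PS=0
  L2 @0x4D[15] → 0x4F007  P=1,RW=1,US=1,PS=0
  ✓ 0x4F88D  — 3 lookups
#7 VA=0x68100E7B4 (r,kernel):
  L0 @0x23[26] → 0x51007  P=1,RW=1,US=1,PS=0
  L1 @0x51[8] → 0x53007  P=1,RW=1,US=1,PS=0
  L2 @0x53[14] → 0x54007  P=1,RW=1,US=1,PS=0
  ✓ 0x547B4  — 3 lookups

Access #6 PA: 0x4F88D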